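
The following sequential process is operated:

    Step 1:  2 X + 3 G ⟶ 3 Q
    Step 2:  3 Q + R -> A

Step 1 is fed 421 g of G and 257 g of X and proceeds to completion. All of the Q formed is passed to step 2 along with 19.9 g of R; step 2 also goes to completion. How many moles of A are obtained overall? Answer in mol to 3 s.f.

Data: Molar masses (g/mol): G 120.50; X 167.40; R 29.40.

Step 1:
n(G) = 421.0 / 120.50 = 3.494 mol
n(X) = 257.0 / 167.40 = 1.535 mol
n/ν for G = 3.494/3 = 1.165
n/ν for X = 1.535/2 = 0.7675
Smallest n/ν is X → limiting reagent.
n(Q) produced = (3/2) × 1.535 = 2.303 mol
Step 2:
n(Q) available = 2.303 mol
n(R) = 19.90 / 29.40 = 0.6769 mol
n/ν for Q = 2.303/3 = 0.7677
n/ν for R = 0.6769/1 = 0.6769
Smallest n/ν is R → limiting reagent.
n(A) = (1/1) × 0.6769 = 0.6769 mol

0.677 mol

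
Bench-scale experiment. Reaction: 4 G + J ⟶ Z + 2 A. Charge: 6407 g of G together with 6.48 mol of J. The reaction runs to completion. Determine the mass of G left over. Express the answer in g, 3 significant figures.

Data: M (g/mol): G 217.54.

768 g

n(G) = 6407 / 217.54 = 29.45 mol
n(J) = 6.480 mol
n/ν for G = 29.45/4 = 7.363
n/ν for J = 6.480/1 = 6.480
Smallest n/ν is J → limiting reagent.
G consumed = (4/1) × 6.480 = 25.92 mol
G remaining = 29.45 − 25.92 = 3.530 mol
mass = 3.530 × 217.54 = 767.9 g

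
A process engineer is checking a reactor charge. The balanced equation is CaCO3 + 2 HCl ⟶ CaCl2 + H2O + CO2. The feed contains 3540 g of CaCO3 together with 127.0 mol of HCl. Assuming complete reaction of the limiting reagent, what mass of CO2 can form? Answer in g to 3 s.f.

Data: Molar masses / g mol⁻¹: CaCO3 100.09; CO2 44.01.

n(CaCO3) = 3540 / 100.09 = 35.37 mol
n(HCl) = 127.0 mol
n/ν for CaCO3 = 35.37/1 = 35.37
n/ν for HCl = 127.0/2 = 63.50
Smallest n/ν is CaCO3 → limiting reagent.
n(CO2) = (1/1) × 35.37 = 35.37 mol
mass = 35.37 × 44.01 = 1557 g

1560 g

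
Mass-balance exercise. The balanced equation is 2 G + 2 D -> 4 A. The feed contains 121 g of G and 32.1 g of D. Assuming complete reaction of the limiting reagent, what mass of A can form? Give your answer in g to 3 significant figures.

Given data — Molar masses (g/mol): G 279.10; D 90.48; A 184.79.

n(G) = 121.0 / 279.10 = 0.4335 mol
n(D) = 32.10 / 90.48 = 0.3548 mol
n/ν for G = 0.4335/2 = 0.2168
n/ν for D = 0.3548/2 = 0.1774
Smallest n/ν is D → limiting reagent.
n(A) = (4/2) × 0.3548 = 0.7096 mol
mass = 0.7096 × 184.79 = 131.1 g

131 g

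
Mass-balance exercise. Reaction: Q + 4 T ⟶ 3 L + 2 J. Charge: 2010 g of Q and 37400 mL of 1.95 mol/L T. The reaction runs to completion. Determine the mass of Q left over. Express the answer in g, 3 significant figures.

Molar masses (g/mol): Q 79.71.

n(Q) = 2010 / 79.71 = 25.22 mol
n(T) = 1.95 × 37400/1000 = 72.93 mol
n/ν for Q = 25.22/1 = 25.22
n/ν for T = 72.93/4 = 18.23
Smallest n/ν is T → limiting reagent.
Q consumed = (1/4) × 72.93 = 18.23 mol
Q remaining = 25.22 − 18.23 = 6.990 mol
mass = 6.990 × 79.71 = 557.2 g

557 g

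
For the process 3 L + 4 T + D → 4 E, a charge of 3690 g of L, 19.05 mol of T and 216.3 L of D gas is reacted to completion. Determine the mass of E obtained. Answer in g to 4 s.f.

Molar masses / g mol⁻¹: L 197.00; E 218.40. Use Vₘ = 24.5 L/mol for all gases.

4161 g

n(L) = 3690 / 197.00 = 18.73 mol
n(T) = 19.05 mol
n(D) = 216.3 / 24.5 = 8.829 mol
n/ν → L: 6.243, T: 4.763, D: 8.829; T is limiting.
n(E) = (4/4) × 19.05 = 19.05 mol
mass = 19.05 × 218.40 = 4161 g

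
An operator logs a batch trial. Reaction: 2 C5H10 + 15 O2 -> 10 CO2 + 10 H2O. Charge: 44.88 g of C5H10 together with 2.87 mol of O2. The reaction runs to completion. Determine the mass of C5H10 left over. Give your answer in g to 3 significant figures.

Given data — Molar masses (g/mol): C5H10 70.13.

18.0 g

n(C5H10) = 44.88 / 70.13 = 0.6400 mol
n(O2) = 2.870 mol
n/ν for C5H10 = 0.6400/2 = 0.3200
n/ν for O2 = 2.870/15 = 0.1913
Smallest n/ν is O2 → limiting reagent.
C5H10 consumed = (2/15) × 2.870 = 0.3827 mol
C5H10 remaining = 0.6400 − 0.3827 = 0.2573 mol
mass = 0.2573 × 70.13 = 18.04 g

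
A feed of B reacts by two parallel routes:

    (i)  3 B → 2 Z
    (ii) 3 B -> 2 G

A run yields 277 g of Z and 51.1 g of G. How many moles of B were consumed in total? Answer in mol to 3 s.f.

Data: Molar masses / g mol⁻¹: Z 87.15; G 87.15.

n(Z) = 277 / 87.15 = 3.178 mol
n(G) = 51.1 / 87.15 = 0.5863 mol
n(B) via (i) = (3/2)×3.178 = 4.767 mol
n(B) via (ii) = (3/2)×0.5863 = 0.8795 mol
total n(B) = 4.767 + 0.8795 = 5.647 mol

5.65 mol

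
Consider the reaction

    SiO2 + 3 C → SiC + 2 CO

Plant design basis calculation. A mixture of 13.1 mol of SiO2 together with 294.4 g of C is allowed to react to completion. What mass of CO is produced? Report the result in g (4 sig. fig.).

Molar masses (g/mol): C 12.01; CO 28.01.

457.7 g

n(SiO2) = 13.10 mol
n(C) = 294.4 / 12.01 = 24.51 mol
n/ν → SiO2: 13.10, C: 8.170; C is limiting.
n(CO) = (2/3) × 24.51 = 16.34 mol
mass = 16.34 × 28.01 = 457.7 g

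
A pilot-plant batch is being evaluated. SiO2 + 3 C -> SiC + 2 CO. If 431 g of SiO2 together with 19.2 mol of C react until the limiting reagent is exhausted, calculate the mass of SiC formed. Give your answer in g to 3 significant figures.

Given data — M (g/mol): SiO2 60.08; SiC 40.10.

n(SiO2) = 431.0 / 60.08 = 7.174 mol
n(C) = 19.20 mol
n/ν for SiO2 = 7.174/1 = 7.174
n/ν for C = 19.20/3 = 6.400
Smallest n/ν is C → limiting reagent.
n(SiC) = (1/3) × 19.20 = 6.400 mol
mass = 6.400 × 40.10 = 256.6 g

257 g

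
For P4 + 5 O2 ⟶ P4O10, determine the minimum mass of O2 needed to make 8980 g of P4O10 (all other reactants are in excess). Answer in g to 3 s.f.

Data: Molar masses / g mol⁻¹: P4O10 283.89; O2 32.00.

5060 g

n(P4O10) = 8980 / 283.89 = 31.63 mol
n(O2) = (5/1) × 31.63 = 158.2 mol
mass = 158.2 × 32.00 = 5062 g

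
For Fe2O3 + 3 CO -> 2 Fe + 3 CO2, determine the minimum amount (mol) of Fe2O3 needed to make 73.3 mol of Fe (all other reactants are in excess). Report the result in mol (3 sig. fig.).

n(Fe) = 73.30 mol
n(Fe2O3) = (1/2) × 73.30 = 36.65 mol

36.7 mol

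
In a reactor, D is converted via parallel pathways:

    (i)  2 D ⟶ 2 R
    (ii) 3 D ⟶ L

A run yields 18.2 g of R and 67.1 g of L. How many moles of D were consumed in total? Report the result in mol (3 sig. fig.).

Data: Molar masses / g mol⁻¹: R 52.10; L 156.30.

1.64 mol

n(R) = 18.2 / 52.10 = 0.3493 mol
n(L) = 67.1 / 156.30 = 0.4293 mol
n(D) via (i) = (2/2)×0.3493 = 0.3493 mol
n(D) via (ii) = (3/1)×0.4293 = 1.288 mol
total n(D) = 0.3493 + 1.288 = 1.637 mol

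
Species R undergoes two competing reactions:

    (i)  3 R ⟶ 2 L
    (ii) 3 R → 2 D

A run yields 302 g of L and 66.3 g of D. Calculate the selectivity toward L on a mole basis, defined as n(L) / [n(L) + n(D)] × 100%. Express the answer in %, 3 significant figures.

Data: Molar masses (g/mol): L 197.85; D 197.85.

n(L) = 302 / 197.85 = 1.526 mol
n(D) = 66.3 / 197.85 = 0.3351 mol
selectivity = 1.526/(1.526+0.3351) × 100 = 81.99 %

82.0 %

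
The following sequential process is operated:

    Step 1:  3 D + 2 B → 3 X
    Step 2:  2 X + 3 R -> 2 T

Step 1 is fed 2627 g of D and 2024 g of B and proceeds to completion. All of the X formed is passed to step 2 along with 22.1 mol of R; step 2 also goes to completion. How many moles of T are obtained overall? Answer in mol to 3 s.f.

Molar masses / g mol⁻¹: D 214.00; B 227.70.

12.3 mol

Step 1:
n(D) = 2627 / 214.00 = 12.28 mol
n(B) = 2024 / 227.70 = 8.889 mol
n/ν for D = 12.28/3 = 4.093
n/ν for B = 8.889/2 = 4.445
Smallest n/ν is D → limiting reagent.
n(X) produced = (3/3) × 12.28 = 12.28 mol
Step 2:
n(X) available = 12.28 mol
n(R) = 22.10 mol
n/ν for X = 12.28/2 = 6.140
n/ν for R = 22.10/3 = 7.367
Smallest n/ν is X → limiting reagent.
n(T) = (2/2) × 12.28 = 12.28 mol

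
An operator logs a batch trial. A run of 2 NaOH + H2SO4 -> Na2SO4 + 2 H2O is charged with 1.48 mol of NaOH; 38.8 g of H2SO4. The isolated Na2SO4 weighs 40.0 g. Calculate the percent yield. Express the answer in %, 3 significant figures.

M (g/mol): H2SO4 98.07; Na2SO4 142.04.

n(NaOH) = 1.480 mol
n(H2SO4) = 38.80 / 98.07 = 0.3956 mol
n/ν for NaOH = 1.480/2 = 0.7400
n/ν for H2SO4 = 0.3956/1 = 0.3956
Smallest n/ν is H2SO4 → limiting reagent.
theoretical n(Na2SO4) = (1/1) × 0.3956 = 0.3956 mol → 56.19 g
% yield = 40.0 / 56.19 × 100 = 71.19 %

71.2 %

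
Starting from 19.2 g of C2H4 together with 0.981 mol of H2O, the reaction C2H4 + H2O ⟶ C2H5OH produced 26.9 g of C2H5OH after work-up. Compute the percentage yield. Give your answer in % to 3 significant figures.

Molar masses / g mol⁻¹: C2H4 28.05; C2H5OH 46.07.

85.3 %

n(C2H4) = 19.20 / 28.05 = 0.6845 mol
n(H2O) = 0.9810 mol
n/ν for C2H4 = 0.6845/1 = 0.6845
n/ν for H2O = 0.9810/1 = 0.9810
Smallest n/ν is C2H4 → limiting reagent.
theoretical n(C2H5OH) = (1/1) × 0.6845 = 0.6845 mol → 31.53 g
% yield = 26.9 / 31.53 × 100 = 85.32 %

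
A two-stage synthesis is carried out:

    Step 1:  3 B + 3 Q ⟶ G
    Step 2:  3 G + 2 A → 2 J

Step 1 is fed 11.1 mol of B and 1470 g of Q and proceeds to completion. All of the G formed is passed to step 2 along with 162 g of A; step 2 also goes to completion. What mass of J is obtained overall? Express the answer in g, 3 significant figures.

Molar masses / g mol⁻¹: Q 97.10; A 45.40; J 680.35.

Step 1:
n(B) = 11.10 mol
n(Q) = 1470 / 97.10 = 15.14 mol
n/ν → B: 3.700, Q: 5.047; B is limiting.
n(G) produced = (1/3) × 11.10 = 3.700 mol
Step 2:
n(G) available = 3.700 mol
n(A) = 162.0 / 45.40 = 3.568 mol
n/ν → G: 1.233, A: 1.784; G is limiting.
n(J) = (2/3) × 3.700 = 2.467 mol
mass = 2.467 × 680.35 = 1678 g

1680 g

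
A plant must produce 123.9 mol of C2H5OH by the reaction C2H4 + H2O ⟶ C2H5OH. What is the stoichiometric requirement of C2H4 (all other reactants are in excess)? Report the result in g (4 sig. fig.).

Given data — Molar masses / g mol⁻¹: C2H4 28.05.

n(C2H5OH) = 123.9 mol
n(C2H4) = (1/1) × 123.9 = 123.9 mol
mass = 123.9 × 28.05 = 3475 g

3475 g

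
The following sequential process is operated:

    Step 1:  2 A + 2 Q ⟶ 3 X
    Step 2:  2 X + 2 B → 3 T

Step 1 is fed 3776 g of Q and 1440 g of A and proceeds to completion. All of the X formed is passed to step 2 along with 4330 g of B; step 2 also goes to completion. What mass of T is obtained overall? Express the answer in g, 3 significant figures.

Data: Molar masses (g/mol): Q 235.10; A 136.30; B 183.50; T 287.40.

6830 g

Step 1:
n(Q) = 3776 / 235.10 = 16.06 mol
n(A) = 1440 / 136.30 = 10.56 mol
n/ν → Q: 8.030, A: 5.280; A is limiting.
n(X) produced = (3/2) × 10.56 = 15.84 mol
Step 2:
n(X) available = 15.84 mol
n(B) = 4330 / 183.50 = 23.60 mol
n/ν → X: 7.920, B: 11.80; X is limiting.
n(T) = (3/2) × 15.84 = 23.76 mol
mass = 23.76 × 287.40 = 6829 g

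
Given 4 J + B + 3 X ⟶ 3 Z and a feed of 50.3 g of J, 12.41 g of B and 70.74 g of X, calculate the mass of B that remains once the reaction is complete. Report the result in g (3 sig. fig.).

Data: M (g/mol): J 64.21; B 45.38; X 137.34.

4.62 g

n(J) = 50.30 / 64.21 = 0.7834 mol
n(B) = 12.41 / 45.38 = 0.2735 mol
n(X) = 70.74 / 137.34 = 0.5151 mol
n/ν for J = 0.7834/4 = 0.1959
n/ν for B = 0.2735/1 = 0.2735
n/ν for X = 0.5151/3 = 0.1717
Smallest n/ν is X → limiting reagent.
B consumed = (1/3) × 0.5151 = 0.1717 mol
B remaining = 0.2735 − 0.1717 = 0.1018 mol
mass = 0.1018 × 45.38 = 4.620 g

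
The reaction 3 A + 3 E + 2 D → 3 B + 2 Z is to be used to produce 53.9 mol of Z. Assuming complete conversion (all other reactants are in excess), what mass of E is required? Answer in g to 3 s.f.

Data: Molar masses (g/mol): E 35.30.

n(Z) = 53.90 mol
n(E) = (3/2) × 53.90 = 80.85 mol
mass = 80.85 × 35.30 = 2854 g

2850 g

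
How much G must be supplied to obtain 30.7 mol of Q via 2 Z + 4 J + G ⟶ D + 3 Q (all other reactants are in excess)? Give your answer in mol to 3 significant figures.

n(Q) = 30.70 mol
n(G) = (1/3) × 30.70 = 10.23 mol

10.2 mol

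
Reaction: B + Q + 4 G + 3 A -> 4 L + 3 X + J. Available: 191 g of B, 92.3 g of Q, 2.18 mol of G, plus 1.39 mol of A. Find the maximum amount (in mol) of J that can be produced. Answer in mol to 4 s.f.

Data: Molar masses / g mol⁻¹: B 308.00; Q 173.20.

n(B) = 191.0 / 308.00 = 0.6201 mol
n(Q) = 92.30 / 173.20 = 0.5329 mol
n(G) = 2.180 mol
n(A) = 1.390 mol
n/ν → B: 0.6201, Q: 0.5329, G: 0.5450, A: 0.4633; A is limiting.
n(J) = (1/3) × 1.390 = 0.4633 mol

0.4633 mol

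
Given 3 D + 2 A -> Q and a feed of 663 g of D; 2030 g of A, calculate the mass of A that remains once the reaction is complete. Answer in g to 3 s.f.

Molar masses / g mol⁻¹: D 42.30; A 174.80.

n(D) = 663.0 / 42.30 = 15.67 mol
n(A) = 2030 / 174.80 = 11.61 mol
n/ν for D = 15.67/3 = 5.223
n/ν for A = 11.61/2 = 5.805
Smallest n/ν is D → limiting reagent.
A consumed = (2/3) × 15.67 = 10.45 mol
A remaining = 11.61 − 10.45 = 1.160 mol
mass = 1.160 × 174.80 = 202.8 g

203 g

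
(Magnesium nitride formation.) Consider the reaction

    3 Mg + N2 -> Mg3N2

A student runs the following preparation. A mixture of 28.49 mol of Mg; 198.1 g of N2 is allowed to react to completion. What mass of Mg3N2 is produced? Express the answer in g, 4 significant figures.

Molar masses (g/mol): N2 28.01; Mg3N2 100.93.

n(Mg) = 28.49 mol
n(N2) = 198.1 / 28.01 = 7.072 mol
n/ν for Mg = 28.49/3 = 9.497
n/ν for N2 = 7.072/1 = 7.072
Smallest n/ν is N2 → limiting reagent.
n(Mg3N2) = (1/1) × 7.072 = 7.072 mol
mass = 7.072 × 100.93 = 713.8 g

713.8 g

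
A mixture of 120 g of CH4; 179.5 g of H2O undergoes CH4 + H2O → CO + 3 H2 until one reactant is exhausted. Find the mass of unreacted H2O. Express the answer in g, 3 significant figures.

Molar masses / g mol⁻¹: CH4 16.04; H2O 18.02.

n(CH4) = 120.0 / 16.04 = 7.481 mol
n(H2O) = 179.5 / 18.02 = 9.961 mol
n/ν → CH4: 7.481, H2O: 9.961; CH4 is limiting.
H2O consumed = (1/1) × 7.481 = 7.481 mol
H2O remaining = 9.961 − 7.481 = 2.480 mol
mass = 2.480 × 18.02 = 44.69 g

44.7 g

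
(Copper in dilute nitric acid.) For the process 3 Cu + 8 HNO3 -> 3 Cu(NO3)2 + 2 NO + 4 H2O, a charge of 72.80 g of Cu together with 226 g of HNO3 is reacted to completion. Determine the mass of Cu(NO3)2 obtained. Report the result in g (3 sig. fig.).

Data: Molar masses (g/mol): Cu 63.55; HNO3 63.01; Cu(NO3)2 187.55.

215 g

n(Cu) = 72.80 / 63.55 = 1.146 mol
n(HNO3) = 226.0 / 63.01 = 3.587 mol
n/ν for Cu = 1.146/3 = 0.3820
n/ν for HNO3 = 3.587/8 = 0.4484
Smallest n/ν is Cu → limiting reagent.
n(Cu(NO3)2) = (3/3) × 1.146 = 1.146 mol
mass = 1.146 × 187.55 = 214.9 g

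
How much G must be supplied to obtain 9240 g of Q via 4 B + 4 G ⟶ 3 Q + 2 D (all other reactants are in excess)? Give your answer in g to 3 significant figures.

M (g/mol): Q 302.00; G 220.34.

n(Q) = 9240 / 302.00 = 30.60 mol
n(G) = (4/3) × 30.60 = 40.80 mol
mass = 40.80 × 220.34 = 8990 g

8990 g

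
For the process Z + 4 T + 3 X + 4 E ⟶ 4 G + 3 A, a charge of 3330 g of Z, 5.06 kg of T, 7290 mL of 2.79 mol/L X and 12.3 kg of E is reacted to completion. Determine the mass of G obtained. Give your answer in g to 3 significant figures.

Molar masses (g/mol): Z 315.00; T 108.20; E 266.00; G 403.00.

n(Z) = 3330 / 315.00 = 10.57 mol
n(T) = 5.060×1000 / 108.20 = 46.77 mol
n(X) = 2.79 × 7290/1000 = 20.34 mol
n(E) = 12.30×1000 / 266.00 = 46.24 mol
n/ν → Z: 10.57, T: 11.69, X: 6.780, E: 11.56; X is limiting.
n(G) = (4/3) × 20.34 = 27.12 mol
mass = 27.12 × 403.00 = 10930 g

10900 g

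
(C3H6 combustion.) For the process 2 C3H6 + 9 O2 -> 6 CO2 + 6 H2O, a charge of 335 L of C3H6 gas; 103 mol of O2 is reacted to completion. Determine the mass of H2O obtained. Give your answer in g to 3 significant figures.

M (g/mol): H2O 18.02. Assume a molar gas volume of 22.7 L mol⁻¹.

798 g

n(C3H6) = 335.0 / 22.7 = 14.76 mol
n(O2) = 103.0 mol
n/ν → C3H6: 7.380, O2: 11.44; C3H6 is limiting.
n(H2O) = (6/2) × 14.76 = 44.28 mol
mass = 44.28 × 18.02 = 797.9 g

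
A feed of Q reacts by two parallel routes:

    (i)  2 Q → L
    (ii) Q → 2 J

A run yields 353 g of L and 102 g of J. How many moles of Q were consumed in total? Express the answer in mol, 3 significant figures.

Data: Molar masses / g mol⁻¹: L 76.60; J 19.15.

n(L) = 353 / 76.60 = 4.608 mol
n(J) = 102 / 19.15 = 5.326 mol
n(Q) via (i) = (2/1)×4.608 = 9.216 mol
n(Q) via (ii) = (1/2)×5.326 = 2.663 mol
total n(Q) = 9.216 + 2.663 = 11.88 mol

11.9 mol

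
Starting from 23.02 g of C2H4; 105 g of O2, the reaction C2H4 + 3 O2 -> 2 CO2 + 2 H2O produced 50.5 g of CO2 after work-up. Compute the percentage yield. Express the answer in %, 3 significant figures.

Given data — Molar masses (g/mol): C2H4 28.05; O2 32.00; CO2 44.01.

n(C2H4) = 23.02 / 28.05 = 0.8207 mol
n(O2) = 105.0 / 32.00 = 3.281 mol
n/ν → C2H4: 0.8207, O2: 1.094; C2H4 is limiting.
theoretical n(CO2) = (2/1) × 0.8207 = 1.641 mol → 72.22 g
% yield = 50.5 / 72.22 × 100 = 69.93 %

69.9 %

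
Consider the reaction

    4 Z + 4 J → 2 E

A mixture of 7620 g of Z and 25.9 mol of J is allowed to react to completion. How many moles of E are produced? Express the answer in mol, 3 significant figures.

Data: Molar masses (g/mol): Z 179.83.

13.0 mol

n(Z) = 7620 / 179.83 = 42.37 mol
n(J) = 25.90 mol
n/ν → Z: 10.59, J: 6.475; J is limiting.
n(E) = (2/4) × 25.90 = 12.95 mol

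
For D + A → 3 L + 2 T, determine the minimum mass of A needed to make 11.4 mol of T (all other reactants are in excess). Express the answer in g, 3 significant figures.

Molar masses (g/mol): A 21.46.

n(T) = 11.40 mol
n(A) = (1/2) × 11.40 = 5.700 mol
mass = 5.700 × 21.46 = 122.3 g

122 g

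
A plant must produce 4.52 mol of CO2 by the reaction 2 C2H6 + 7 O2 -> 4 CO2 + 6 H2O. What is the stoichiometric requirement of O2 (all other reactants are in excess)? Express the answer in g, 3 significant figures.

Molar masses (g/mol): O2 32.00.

n(CO2) = 4.520 mol
n(O2) = (7/4) × 4.520 = 7.910 mol
mass = 7.910 × 32.00 = 253.1 g

253 g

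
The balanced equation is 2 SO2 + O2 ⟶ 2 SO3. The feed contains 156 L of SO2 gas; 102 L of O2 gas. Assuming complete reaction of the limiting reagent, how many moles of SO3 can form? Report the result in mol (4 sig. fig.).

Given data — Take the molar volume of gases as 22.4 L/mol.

6.964 mol

n(SO2) = 156.0 / 22.4 = 6.964 mol
n(O2) = 102.0 / 22.4 = 4.554 mol
n/ν for SO2 = 6.964/2 = 3.482
n/ν for O2 = 4.554/1 = 4.554
Smallest n/ν is SO2 → limiting reagent.
n(SO3) = (2/2) × 6.964 = 6.964 mol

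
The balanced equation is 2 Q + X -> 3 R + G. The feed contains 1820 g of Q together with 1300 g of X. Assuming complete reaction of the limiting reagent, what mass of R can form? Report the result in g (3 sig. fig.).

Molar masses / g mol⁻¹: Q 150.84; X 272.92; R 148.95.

2130 g

n(Q) = 1820 / 150.84 = 12.07 mol
n(X) = 1300 / 272.92 = 4.763 mol
n/ν for Q = 12.07/2 = 6.035
n/ν for X = 4.763/1 = 4.763
Smallest n/ν is X → limiting reagent.
n(R) = (3/1) × 4.763 = 14.29 mol
mass = 14.29 × 148.95 = 2128 g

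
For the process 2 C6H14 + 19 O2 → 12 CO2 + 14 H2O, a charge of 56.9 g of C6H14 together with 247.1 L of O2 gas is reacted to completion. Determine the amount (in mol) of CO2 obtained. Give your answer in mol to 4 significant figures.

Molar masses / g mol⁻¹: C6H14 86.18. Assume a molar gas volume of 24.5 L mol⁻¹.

n(C6H14) = 56.90 / 86.18 = 0.6602 mol
n(O2) = 247.1 / 24.5 = 10.09 mol
n/ν for C6H14 = 0.6602/2 = 0.3301
n/ν for O2 = 10.09/19 = 0.5311
Smallest n/ν is C6H14 → limiting reagent.
n(CO2) = (12/2) × 0.6602 = 3.961 mol

3.961 mol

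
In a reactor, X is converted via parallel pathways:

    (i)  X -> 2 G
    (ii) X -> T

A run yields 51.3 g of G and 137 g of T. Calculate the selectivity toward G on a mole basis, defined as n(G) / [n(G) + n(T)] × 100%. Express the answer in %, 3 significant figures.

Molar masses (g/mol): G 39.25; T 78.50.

42.8 %

n(G) = 51.3 / 39.25 = 1.307 mol
n(T) = 137 / 78.50 = 1.745 mol
selectivity = 1.307/(1.307+1.745) × 100 = 42.82 %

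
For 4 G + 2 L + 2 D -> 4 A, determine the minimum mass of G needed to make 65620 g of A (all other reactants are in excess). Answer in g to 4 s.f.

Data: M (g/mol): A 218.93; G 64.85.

n(A) = 65620 / 218.93 = 299.7 mol
n(G) = (4/4) × 299.7 = 299.7 mol
mass = 299.7 × 64.85 = 19440 g

19440 g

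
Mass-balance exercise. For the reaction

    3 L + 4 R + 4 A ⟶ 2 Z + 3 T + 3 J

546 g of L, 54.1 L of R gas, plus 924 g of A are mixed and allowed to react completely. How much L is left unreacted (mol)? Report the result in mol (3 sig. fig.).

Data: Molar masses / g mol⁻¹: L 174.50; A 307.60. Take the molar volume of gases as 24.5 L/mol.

n(L) = 546.0 / 174.50 = 3.129 mol
n(R) = 54.10 / 24.5 = 2.208 mol
n(A) = 924.0 / 307.60 = 3.004 mol
n/ν for L = 3.129/3 = 1.043
n/ν for R = 2.208/4 = 0.5520
n/ν for A = 3.004/4 = 0.7510
Smallest n/ν is R → limiting reagent.
L consumed = (3/4) × 2.208 = 1.656 mol
L remaining = 3.129 − 1.656 = 1.473 mol

1.47 mol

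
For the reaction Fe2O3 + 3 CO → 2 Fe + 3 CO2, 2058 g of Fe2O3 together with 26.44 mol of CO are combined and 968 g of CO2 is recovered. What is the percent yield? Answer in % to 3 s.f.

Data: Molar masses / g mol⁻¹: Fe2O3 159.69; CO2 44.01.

n(Fe2O3) = 2058 / 159.69 = 12.89 mol
n(CO) = 26.44 mol
n/ν for Fe2O3 = 12.89/1 = 12.89
n/ν for CO = 26.44/3 = 8.813
Smallest n/ν is CO → limiting reagent.
theoretical n(CO2) = (3/3) × 26.44 = 26.44 mol → 1164 g
% yield = 968 / 1164 × 100 = 83.16 %

83.2 %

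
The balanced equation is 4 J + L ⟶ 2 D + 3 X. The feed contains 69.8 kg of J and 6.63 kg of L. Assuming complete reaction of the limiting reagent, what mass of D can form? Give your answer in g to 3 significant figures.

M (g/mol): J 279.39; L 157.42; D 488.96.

n(J) = 69.80×1000 / 279.39 = 249.8 mol
n(L) = 6.630×1000 / 157.42 = 42.12 mol
n/ν for J = 249.8/4 = 62.45
n/ν for L = 42.12/1 = 42.12
Smallest n/ν is L → limiting reagent.
n(D) = (2/1) × 42.12 = 84.24 mol
mass = 84.24 × 488.96 = 41190 g

41200 g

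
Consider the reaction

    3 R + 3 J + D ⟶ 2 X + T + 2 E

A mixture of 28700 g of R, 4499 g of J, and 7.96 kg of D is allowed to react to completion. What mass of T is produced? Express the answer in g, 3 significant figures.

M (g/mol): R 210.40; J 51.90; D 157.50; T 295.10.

8530 g

n(R) = 28700 / 210.40 = 136.4 mol
n(J) = 4499 / 51.90 = 86.69 mol
n(D) = 7.960×1000 / 157.50 = 50.54 mol
n/ν → R: 45.47, J: 28.90, D: 50.54; J is limiting.
n(T) = (1/3) × 86.69 = 28.90 mol
mass = 28.90 × 295.10 = 8528 g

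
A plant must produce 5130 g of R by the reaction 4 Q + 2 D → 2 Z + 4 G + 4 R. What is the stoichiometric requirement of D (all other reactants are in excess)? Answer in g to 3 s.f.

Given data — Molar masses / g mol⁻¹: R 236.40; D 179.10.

1940 g

n(R) = 5130 / 236.40 = 21.70 mol
n(D) = (2/4) × 21.70 = 10.85 mol
mass = 10.85 × 179.10 = 1943 g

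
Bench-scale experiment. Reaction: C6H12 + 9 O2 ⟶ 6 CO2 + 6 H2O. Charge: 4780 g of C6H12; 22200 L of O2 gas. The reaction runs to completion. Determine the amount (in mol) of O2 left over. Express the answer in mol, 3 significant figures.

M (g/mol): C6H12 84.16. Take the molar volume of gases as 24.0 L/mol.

n(C6H12) = 4780 / 84.16 = 56.80 mol
n(O2) = 22200 / 24.0 = 925.0 mol
n/ν → C6H12: 56.80, O2: 102.8; C6H12 is limiting.
O2 consumed = (9/1) × 56.80 = 511.2 mol
O2 remaining = 925.0 − 511.2 = 413.8 mol

414 mol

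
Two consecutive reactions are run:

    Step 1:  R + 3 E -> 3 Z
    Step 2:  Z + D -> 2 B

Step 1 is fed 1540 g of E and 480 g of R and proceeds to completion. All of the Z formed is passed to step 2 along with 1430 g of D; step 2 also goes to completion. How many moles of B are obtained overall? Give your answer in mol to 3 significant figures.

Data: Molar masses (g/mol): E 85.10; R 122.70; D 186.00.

Step 1:
n(E) = 1540 / 85.10 = 18.10 mol
n(R) = 480.0 / 122.70 = 3.912 mol
n/ν for E = 18.10/3 = 6.033
n/ν for R = 3.912/1 = 3.912
Smallest n/ν is R → limiting reagent.
n(Z) produced = (3/1) × 3.912 = 11.74 mol
Step 2:
n(Z) available = 11.74 mol
n(D) = 1430 / 186.00 = 7.688 mol
n/ν for Z = 11.74/1 = 11.74
n/ν for D = 7.688/1 = 7.688
Smallest n/ν is D → limiting reagent.
n(B) = (2/1) × 7.688 = 15.38 mol

15.4 mol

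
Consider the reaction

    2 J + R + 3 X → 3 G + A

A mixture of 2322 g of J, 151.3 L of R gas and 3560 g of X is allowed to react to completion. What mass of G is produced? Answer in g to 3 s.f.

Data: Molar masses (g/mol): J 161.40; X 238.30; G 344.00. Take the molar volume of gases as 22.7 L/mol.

n(J) = 2322 / 161.40 = 14.39 mol
n(R) = 151.3 / 22.7 = 6.665 mol
n(X) = 3560 / 238.30 = 14.94 mol
n/ν for J = 14.39/2 = 7.195
n/ν for R = 6.665/1 = 6.665
n/ν for X = 14.94/3 = 4.980
Smallest n/ν is X → limiting reagent.
n(G) = (3/3) × 14.94 = 14.94 mol
mass = 14.94 × 344.00 = 5139 g

5140 g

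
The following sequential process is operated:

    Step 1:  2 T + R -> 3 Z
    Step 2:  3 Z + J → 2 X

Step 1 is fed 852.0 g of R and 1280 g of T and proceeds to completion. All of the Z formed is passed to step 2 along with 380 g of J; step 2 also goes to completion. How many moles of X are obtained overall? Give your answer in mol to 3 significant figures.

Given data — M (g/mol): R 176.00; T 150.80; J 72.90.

8.49 mol

Step 1:
n(R) = 852.0 / 176.00 = 4.841 mol
n(T) = 1280 / 150.80 = 8.488 mol
n/ν for R = 4.841/1 = 4.841
n/ν for T = 8.488/2 = 4.244
Smallest n/ν is T → limiting reagent.
n(Z) produced = (3/2) × 8.488 = 12.73 mol
Step 2:
n(Z) available = 12.73 mol
n(J) = 380.0 / 72.90 = 5.213 mol
n/ν for Z = 12.73/3 = 4.243
n/ν for J = 5.213/1 = 5.213
Smallest n/ν is Z → limiting reagent.
n(X) = (2/3) × 12.73 = 8.487 mol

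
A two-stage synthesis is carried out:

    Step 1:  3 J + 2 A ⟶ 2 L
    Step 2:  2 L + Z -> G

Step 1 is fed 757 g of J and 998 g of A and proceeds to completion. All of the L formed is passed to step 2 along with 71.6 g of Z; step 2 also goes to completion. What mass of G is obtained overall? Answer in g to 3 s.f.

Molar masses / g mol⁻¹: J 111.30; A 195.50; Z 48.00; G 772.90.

1150 g

Step 1:
n(J) = 757.0 / 111.30 = 6.801 mol
n(A) = 998.0 / 195.50 = 5.105 mol
n/ν for J = 6.801/3 = 2.267
n/ν for A = 5.105/2 = 2.553
Smallest n/ν is J → limiting reagent.
n(L) produced = (2/3) × 6.801 = 4.534 mol
Step 2:
n(L) available = 4.534 mol
n(Z) = 71.60 / 48.00 = 1.492 mol
n/ν for L = 4.534/2 = 2.267
n/ν for Z = 1.492/1 = 1.492
Smallest n/ν is Z → limiting reagent.
n(G) = (1/1) × 1.492 = 1.492 mol
mass = 1.492 × 772.90 = 1153 g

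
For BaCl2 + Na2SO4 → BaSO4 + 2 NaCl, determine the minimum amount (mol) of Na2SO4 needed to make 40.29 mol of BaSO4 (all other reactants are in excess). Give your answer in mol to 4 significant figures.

n(BaSO4) = 40.29 mol
n(Na2SO4) = (1/1) × 40.29 = 40.29 mol

40.29 mol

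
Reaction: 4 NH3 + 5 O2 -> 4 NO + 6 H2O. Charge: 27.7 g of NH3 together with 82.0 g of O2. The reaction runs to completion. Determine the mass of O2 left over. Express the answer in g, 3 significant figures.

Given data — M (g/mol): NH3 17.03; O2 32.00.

16.9 g

n(NH3) = 27.70 / 17.03 = 1.627 mol
n(O2) = 82.00 / 32.00 = 2.563 mol
n/ν for NH3 = 1.627/4 = 0.4068
n/ν for O2 = 2.563/5 = 0.5126
Smallest n/ν is NH3 → limiting reagent.
O2 consumed = (5/4) × 1.627 = 2.034 mol
O2 remaining = 2.563 − 2.034 = 0.5290 mol
mass = 0.5290 × 32.00 = 16.93 g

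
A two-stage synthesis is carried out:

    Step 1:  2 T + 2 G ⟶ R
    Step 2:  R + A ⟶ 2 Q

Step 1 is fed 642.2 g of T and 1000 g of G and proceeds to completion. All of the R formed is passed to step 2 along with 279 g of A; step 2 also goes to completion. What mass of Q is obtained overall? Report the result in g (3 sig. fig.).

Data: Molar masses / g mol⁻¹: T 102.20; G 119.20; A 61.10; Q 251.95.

1580 g

Step 1:
n(T) = 642.2 / 102.20 = 6.284 mol
n(G) = 1000 / 119.20 = 8.389 mol
n/ν for T = 6.284/2 = 3.142
n/ν for G = 8.389/2 = 4.195
Smallest n/ν is T → limiting reagent.
n(R) produced = (1/2) × 6.284 = 3.142 mol
Step 2:
n(R) available = 3.142 mol
n(A) = 279.0 / 61.10 = 4.566 mol
n/ν for R = 3.142/1 = 3.142
n/ν for A = 4.566/1 = 4.566
Smallest n/ν is R → limiting reagent.
n(Q) = (2/1) × 3.142 = 6.284 mol
mass = 6.284 × 251.95 = 1583 g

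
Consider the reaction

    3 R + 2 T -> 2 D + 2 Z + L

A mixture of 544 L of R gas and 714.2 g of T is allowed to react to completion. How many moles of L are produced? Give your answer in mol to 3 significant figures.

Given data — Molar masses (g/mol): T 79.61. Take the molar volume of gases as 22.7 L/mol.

4.49 mol

n(R) = 544.0 / 22.7 = 23.96 mol
n(T) = 714.2 / 79.61 = 8.971 mol
n/ν → R: 7.987, T: 4.486; T is limiting.
n(L) = (1/2) × 8.971 = 4.486 mol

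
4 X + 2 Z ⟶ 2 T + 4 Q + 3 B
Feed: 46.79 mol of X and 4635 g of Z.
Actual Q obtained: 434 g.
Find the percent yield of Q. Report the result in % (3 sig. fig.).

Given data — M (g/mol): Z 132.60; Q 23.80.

n(X) = 46.79 mol
n(Z) = 4635 / 132.60 = 34.95 mol
n/ν for X = 46.79/4 = 11.70
n/ν for Z = 34.95/2 = 17.48
Smallest n/ν is X → limiting reagent.
theoretical n(Q) = (4/4) × 46.79 = 46.79 mol → 1114 g
% yield = 434 / 1114 × 100 = 38.96 %

39.0 %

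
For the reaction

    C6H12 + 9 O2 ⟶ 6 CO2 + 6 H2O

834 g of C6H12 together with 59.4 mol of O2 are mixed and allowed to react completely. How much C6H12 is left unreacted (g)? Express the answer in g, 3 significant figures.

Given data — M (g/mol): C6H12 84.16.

279 g

n(C6H12) = 834.0 / 84.16 = 9.910 mol
n(O2) = 59.40 mol
n/ν for C6H12 = 9.910/1 = 9.910
n/ν for O2 = 59.40/9 = 6.600
Smallest n/ν is O2 → limiting reagent.
C6H12 consumed = (1/9) × 59.40 = 6.600 mol
C6H12 remaining = 9.910 − 6.600 = 3.310 mol
mass = 3.310 × 84.16 = 278.6 g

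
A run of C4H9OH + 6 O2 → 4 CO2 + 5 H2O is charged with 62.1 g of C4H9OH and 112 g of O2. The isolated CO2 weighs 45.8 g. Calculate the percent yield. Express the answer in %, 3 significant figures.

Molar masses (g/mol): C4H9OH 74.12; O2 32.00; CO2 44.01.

n(C4H9OH) = 62.10 / 74.12 = 0.8378 mol
n(O2) = 112.0 / 32.00 = 3.500 mol
n/ν for C4H9OH = 0.8378/1 = 0.8378
n/ν for O2 = 3.500/6 = 0.5833
Smallest n/ν is O2 → limiting reagent.
theoretical n(CO2) = (4/6) × 3.500 = 2.333 mol → 102.7 g
% yield = 45.8 / 102.7 × 100 = 44.60 %

44.6 %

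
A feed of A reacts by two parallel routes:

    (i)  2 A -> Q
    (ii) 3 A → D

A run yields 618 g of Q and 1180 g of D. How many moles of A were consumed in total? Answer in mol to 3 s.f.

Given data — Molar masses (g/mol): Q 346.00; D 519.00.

10.4 mol

n(Q) = 618 / 346.00 = 1.786 mol
n(D) = 1180 / 519.00 = 2.274 mol
n(A) via (i) = (2/1)×1.786 = 3.572 mol
n(A) via (ii) = (3/1)×2.274 = 6.822 mol
total n(A) = 3.572 + 6.822 = 10.39 mol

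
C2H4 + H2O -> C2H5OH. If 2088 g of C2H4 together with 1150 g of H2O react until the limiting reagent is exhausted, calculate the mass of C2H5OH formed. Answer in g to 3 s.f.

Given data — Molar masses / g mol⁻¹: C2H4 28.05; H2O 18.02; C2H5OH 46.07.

n(C2H4) = 2088 / 28.05 = 74.44 mol
n(H2O) = 1150 / 18.02 = 63.82 mol
n/ν for C2H4 = 74.44/1 = 74.44
n/ν for H2O = 63.82/1 = 63.82
Smallest n/ν is H2O → limiting reagent.
n(C2H5OH) = (1/1) × 63.82 = 63.82 mol
mass = 63.82 × 46.07 = 2940 g

2940 g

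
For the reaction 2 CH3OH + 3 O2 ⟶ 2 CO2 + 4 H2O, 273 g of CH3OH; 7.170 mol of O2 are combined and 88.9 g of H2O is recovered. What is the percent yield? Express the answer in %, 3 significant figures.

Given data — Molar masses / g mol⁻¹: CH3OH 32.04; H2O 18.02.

51.6 %

n(CH3OH) = 273.0 / 32.04 = 8.521 mol
n(O2) = 7.170 mol
n/ν for CH3OH = 8.521/2 = 4.261
n/ν for O2 = 7.170/3 = 2.390
Smallest n/ν is O2 → limiting reagent.
theoretical n(H2O) = (4/3) × 7.170 = 9.560 mol → 172.3 g
% yield = 88.9 / 172.3 × 100 = 51.60 %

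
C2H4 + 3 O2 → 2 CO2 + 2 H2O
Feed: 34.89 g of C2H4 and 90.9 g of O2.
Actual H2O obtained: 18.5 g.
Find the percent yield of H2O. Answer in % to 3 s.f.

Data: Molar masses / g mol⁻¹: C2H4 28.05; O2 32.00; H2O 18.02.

n(C2H4) = 34.89 / 28.05 = 1.244 mol
n(O2) = 90.90 / 32.00 = 2.841 mol
n/ν for C2H4 = 1.244/1 = 1.244
n/ν for O2 = 2.841/3 = 0.9470
Smallest n/ν is O2 → limiting reagent.
theoretical n(H2O) = (2/3) × 2.841 = 1.894 mol → 34.13 g
% yield = 18.5 / 34.13 × 100 = 54.20 %

54.2 %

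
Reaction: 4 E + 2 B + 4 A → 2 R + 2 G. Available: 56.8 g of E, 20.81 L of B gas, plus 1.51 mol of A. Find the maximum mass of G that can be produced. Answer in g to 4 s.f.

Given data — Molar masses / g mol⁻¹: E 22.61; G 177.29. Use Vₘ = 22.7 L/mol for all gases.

n(E) = 56.80 / 22.61 = 2.512 mol
n(B) = 20.81 / 22.7 = 0.9167 mol
n(A) = 1.510 mol
n/ν for E = 2.512/4 = 0.6280
n/ν for B = 0.9167/2 = 0.4584
n/ν for A = 1.510/4 = 0.3775
Smallest n/ν is A → limiting reagent.
n(G) = (2/4) × 1.510 = 0.7550 mol
mass = 0.7550 × 177.29 = 133.9 g

133.9 g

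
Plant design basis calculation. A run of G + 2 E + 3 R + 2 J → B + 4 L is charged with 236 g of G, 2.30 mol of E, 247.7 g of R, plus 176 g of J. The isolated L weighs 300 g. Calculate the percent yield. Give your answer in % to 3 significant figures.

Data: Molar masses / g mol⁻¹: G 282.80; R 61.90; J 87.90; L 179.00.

50.2 %

n(G) = 236.0 / 282.80 = 0.8345 mol
n(E) = 2.300 mol
n(R) = 247.7 / 61.90 = 4.002 mol
n(J) = 176.0 / 87.90 = 2.002 mol
n/ν for G = 0.8345/1 = 0.8345
n/ν for E = 2.300/2 = 1.150
n/ν for R = 4.002/3 = 1.334
n/ν for J = 2.002/2 = 1.001
Smallest n/ν is G → limiting reagent.
theoretical n(L) = (4/1) × 0.8345 = 3.338 mol → 597.5 g
% yield = 300 / 597.5 × 100 = 50.21 %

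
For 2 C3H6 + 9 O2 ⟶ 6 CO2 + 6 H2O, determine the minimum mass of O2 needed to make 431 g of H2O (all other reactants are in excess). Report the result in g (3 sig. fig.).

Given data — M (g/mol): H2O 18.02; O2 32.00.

n(H2O) = 431 / 18.02 = 23.92 mol
n(O2) = (9/6) × 23.92 = 35.88 mol
mass = 35.88 × 32.00 = 1148 g

1150 g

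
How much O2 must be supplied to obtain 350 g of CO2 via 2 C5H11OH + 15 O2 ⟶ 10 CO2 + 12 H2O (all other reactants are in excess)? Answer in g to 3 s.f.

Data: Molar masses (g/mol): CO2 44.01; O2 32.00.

382 g

n(CO2) = 350 / 44.01 = 7.953 mol
n(O2) = (15/10) × 7.953 = 11.93 mol
mass = 11.93 × 32.00 = 381.8 g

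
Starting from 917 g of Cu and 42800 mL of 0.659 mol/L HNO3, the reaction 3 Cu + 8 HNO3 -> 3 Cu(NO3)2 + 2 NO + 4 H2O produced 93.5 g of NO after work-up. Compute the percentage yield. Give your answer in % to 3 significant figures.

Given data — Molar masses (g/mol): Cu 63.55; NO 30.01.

44.2 %

n(Cu) = 917.0 / 63.55 = 14.43 mol
n(HNO3) = 0.659 × 42800/1000 = 28.21 mol
n/ν for Cu = 14.43/3 = 4.810
n/ν for HNO3 = 28.21/8 = 3.526
Smallest n/ν is HNO3 → limiting reagent.
theoretical n(NO) = (2/8) × 28.21 = 7.053 mol → 211.7 g
% yield = 93.5 / 211.7 × 100 = 44.17 %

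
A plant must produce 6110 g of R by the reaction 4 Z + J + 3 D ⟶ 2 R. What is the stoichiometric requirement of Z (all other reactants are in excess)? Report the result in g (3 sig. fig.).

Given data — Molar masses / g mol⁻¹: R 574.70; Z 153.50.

n(R) = 6110 / 574.70 = 10.63 mol
n(Z) = (4/2) × 10.63 = 21.26 mol
mass = 21.26 × 153.50 = 3263 g

3260 g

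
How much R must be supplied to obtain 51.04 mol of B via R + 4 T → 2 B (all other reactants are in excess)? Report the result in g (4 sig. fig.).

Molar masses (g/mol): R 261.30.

n(B) = 51.04 mol
n(R) = (1/2) × 51.04 = 25.52 mol
mass = 25.52 × 261.30 = 6668 g

6668 g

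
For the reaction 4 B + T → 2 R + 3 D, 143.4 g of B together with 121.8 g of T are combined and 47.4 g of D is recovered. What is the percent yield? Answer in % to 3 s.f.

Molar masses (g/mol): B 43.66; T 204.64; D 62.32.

n(B) = 143.4 / 43.66 = 3.284 mol
n(T) = 121.8 / 204.64 = 0.5952 mol
n/ν → B: 0.8210, T: 0.5952; T is limiting.
theoretical n(D) = (3/1) × 0.5952 = 1.786 mol → 111.3 g
% yield = 47.4 / 111.3 × 100 = 42.59 %

42.6 %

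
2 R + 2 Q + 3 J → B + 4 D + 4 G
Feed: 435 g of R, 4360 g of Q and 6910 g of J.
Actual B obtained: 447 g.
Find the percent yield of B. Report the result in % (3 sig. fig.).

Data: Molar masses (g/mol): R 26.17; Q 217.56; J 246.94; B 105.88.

50.8 %

n(R) = 435.0 / 26.17 = 16.62 mol
n(Q) = 4360 / 217.56 = 20.04 mol
n(J) = 6910 / 246.94 = 27.98 mol
n/ν for R = 16.62/2 = 8.310
n/ν for Q = 20.04/2 = 10.02
n/ν for J = 27.98/3 = 9.327
Smallest n/ν is R → limiting reagent.
theoretical n(B) = (1/2) × 16.62 = 8.310 mol → 879.9 g
% yield = 447 / 879.9 × 100 = 50.80 %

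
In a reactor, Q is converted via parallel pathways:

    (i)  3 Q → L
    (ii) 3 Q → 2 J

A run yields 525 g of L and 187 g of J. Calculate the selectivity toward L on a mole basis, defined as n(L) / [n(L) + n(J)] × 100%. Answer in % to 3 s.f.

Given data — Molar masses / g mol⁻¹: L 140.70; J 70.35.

n(L) = 525 / 140.70 = 3.731 mol
n(J) = 187 / 70.35 = 2.658 mol
selectivity = 3.731/(3.731+2.658) × 100 = 58.40 %

58.4 %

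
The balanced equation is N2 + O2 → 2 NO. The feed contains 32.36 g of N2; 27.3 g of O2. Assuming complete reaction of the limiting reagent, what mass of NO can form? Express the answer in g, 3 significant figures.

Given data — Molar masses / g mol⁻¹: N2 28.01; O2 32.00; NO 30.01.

51.2 g

n(N2) = 32.36 / 28.01 = 1.155 mol
n(O2) = 27.30 / 32.00 = 0.8531 mol
n/ν for N2 = 1.155/1 = 1.155
n/ν for O2 = 0.8531/1 = 0.8531
Smallest n/ν is O2 → limiting reagent.
n(NO) = (2/1) × 0.8531 = 1.706 mol
mass = 1.706 × 30.01 = 51.20 g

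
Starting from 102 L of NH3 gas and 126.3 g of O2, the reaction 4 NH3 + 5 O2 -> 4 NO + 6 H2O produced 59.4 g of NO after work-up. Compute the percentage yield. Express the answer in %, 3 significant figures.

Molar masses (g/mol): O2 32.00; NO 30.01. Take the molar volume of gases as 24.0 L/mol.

62.7 %

n(NH3) = 102.0 / 24.0 = 4.250 mol
n(O2) = 126.3 / 32.00 = 3.947 mol
n/ν → NH3: 1.063, O2: 0.7894; O2 is limiting.
theoretical n(NO) = (4/5) × 3.947 = 3.158 mol → 94.77 g
% yield = 59.4 / 94.77 × 100 = 62.68 %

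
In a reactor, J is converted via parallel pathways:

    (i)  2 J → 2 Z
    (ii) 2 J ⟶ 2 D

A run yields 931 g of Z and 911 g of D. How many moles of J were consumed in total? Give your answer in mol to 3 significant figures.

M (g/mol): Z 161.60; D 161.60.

n(Z) = 931 / 161.60 = 5.761 mol
n(D) = 911 / 161.60 = 5.637 mol
n(J) via (i) = (2/2)×5.761 = 5.761 mol
n(J) via (ii) = (2/2)×5.637 = 5.637 mol
total n(J) = 5.761 + 5.637 = 11.40 mol

11.4 mol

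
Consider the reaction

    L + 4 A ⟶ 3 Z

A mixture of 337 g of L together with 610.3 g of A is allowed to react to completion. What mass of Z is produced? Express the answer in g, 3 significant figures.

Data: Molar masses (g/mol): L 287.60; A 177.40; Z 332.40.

858 g

n(L) = 337.0 / 287.60 = 1.172 mol
n(A) = 610.3 / 177.40 = 3.440 mol
n/ν for L = 1.172/1 = 1.172
n/ν for A = 3.440/4 = 0.8600
Smallest n/ν is A → limiting reagent.
n(Z) = (3/4) × 3.440 = 2.580 mol
mass = 2.580 × 332.40 = 857.6 g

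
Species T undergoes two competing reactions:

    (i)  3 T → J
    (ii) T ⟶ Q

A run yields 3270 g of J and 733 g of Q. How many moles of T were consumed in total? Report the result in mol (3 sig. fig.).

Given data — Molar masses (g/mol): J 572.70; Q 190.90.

n(J) = 3270 / 572.70 = 5.710 mol
n(Q) = 733 / 190.90 = 3.840 mol
n(T) via (i) = (3/1)×5.710 = 17.13 mol
n(T) via (ii) = (1/1)×3.840 = 3.840 mol
total n(T) = 17.13 + 3.840 = 20.97 mol

21.0 mol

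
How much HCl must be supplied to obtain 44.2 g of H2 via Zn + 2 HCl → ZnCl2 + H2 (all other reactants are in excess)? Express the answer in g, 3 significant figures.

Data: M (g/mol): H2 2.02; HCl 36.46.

1600 g

n(H2) = 44.2 / 2.02 = 21.88 mol
n(HCl) = (2/1) × 21.88 = 43.76 mol
mass = 43.76 × 36.46 = 1595 g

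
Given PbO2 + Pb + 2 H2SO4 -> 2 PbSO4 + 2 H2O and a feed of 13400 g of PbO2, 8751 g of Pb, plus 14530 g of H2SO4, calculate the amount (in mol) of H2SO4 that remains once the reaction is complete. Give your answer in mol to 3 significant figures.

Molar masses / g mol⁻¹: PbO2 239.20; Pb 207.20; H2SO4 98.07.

n(PbO2) = 13400 / 239.20 = 56.02 mol
n(Pb) = 8751 / 207.20 = 42.23 mol
n(H2SO4) = 14530 / 98.07 = 148.2 mol
n/ν for PbO2 = 56.02/1 = 56.02
n/ν for Pb = 42.23/1 = 42.23
n/ν for H2SO4 = 148.2/2 = 74.10
Smallest n/ν is Pb → limiting reagent.
H2SO4 consumed = (2/1) × 42.23 = 84.46 mol
H2SO4 remaining = 148.2 − 84.46 = 63.74 mol

63.7 mol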